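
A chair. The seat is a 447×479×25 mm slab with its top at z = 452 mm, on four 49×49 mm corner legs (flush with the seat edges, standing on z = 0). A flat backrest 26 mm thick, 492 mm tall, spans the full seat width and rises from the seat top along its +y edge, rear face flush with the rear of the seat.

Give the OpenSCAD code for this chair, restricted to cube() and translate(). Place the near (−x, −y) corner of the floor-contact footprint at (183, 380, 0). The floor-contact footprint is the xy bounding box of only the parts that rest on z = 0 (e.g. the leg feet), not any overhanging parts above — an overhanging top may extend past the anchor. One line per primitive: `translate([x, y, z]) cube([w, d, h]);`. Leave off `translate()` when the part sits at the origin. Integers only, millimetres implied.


// leg_h = 452 - 25 = 427
translate([183, 380, 427]) cube([447, 479, 25]);
translate([183, 380, 0]) cube([49, 49, 427]);
translate([581, 380, 0]) cube([49, 49, 427]);
translate([183, 810, 0]) cube([49, 49, 427]);
translate([581, 810, 0]) cube([49, 49, 427]);
translate([183, 833, 452]) cube([447, 26, 492]);


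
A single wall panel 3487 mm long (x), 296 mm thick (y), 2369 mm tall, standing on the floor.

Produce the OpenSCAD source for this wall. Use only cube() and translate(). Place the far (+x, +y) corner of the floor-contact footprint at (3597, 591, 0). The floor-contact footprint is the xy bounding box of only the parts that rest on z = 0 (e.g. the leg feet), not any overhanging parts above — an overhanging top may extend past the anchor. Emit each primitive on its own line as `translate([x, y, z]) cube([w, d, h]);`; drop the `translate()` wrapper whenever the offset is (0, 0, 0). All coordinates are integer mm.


translate([110, 295, 0]) cube([3487, 296, 2369]);


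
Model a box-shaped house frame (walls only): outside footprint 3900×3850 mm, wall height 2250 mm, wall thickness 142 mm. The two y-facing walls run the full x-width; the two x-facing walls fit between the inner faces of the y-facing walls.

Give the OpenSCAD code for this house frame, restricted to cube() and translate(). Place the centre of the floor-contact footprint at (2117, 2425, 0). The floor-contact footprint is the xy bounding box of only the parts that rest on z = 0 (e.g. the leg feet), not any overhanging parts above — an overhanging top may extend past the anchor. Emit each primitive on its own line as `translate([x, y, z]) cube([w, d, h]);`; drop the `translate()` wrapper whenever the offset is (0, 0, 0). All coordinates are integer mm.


translate([167, 500, 0]) cube([3900, 142, 2250]);
translate([167, 4208, 0]) cube([3900, 142, 2250]);
translate([167, 642, 0]) cube([142, 3566, 2250]);
translate([3925, 642, 0]) cube([142, 3566, 2250]);


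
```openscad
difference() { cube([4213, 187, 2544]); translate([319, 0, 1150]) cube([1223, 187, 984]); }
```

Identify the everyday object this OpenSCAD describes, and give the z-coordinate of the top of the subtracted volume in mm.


A wall with a window opening. The window head height is 2134 mm.

A wall with a rectangular opening subtracted — a window. Sill at z = 1150, opening 984 mm tall, so the head is at 1150 + 984 = 2134 mm.


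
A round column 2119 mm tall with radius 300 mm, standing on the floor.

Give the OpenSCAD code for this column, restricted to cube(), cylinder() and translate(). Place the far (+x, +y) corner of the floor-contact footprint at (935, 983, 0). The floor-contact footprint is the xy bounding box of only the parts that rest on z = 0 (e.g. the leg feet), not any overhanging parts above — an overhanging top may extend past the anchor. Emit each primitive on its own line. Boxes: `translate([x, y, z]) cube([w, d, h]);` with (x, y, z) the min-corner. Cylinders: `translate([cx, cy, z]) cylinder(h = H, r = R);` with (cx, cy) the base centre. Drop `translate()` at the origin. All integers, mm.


translate([635, 683, 0]) cylinder(h = 2119, r = 300);


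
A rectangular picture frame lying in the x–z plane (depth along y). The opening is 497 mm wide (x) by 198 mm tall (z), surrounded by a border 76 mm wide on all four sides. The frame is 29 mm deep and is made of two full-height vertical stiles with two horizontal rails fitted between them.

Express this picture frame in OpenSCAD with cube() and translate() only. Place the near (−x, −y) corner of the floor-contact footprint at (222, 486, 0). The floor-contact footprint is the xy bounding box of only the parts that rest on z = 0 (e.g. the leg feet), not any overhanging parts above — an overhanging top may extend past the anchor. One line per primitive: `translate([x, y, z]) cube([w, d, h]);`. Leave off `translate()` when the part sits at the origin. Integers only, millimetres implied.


translate([222, 486, 0]) cube([76, 29, 350]);
translate([795, 486, 0]) cube([76, 29, 350]);
translate([298, 486, 0]) cube([497, 29, 76]);
translate([298, 486, 274]) cube([497, 29, 76]);


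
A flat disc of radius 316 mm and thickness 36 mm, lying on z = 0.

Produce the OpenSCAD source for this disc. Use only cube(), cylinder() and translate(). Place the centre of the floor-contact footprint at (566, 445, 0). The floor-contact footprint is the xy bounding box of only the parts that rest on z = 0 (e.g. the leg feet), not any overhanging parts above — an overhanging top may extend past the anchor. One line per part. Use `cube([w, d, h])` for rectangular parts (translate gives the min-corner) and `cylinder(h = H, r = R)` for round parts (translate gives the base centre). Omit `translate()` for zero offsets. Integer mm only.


translate([566, 445, 0]) cylinder(h = 36, r = 316);


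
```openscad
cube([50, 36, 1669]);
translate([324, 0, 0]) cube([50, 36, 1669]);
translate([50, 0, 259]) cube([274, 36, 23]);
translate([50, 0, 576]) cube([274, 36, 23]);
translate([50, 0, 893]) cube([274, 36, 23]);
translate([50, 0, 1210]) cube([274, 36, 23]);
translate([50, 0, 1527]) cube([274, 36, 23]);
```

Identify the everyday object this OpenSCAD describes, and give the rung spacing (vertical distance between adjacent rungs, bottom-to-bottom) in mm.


A ladder. The rung spacing is 317 mm.

Two tall 50×36 posts with 5 short bars between them — a ladder. Adjacent rungs sit at z = 259 and z = 576, so the spacing is 576 − 259 = 317 mm.


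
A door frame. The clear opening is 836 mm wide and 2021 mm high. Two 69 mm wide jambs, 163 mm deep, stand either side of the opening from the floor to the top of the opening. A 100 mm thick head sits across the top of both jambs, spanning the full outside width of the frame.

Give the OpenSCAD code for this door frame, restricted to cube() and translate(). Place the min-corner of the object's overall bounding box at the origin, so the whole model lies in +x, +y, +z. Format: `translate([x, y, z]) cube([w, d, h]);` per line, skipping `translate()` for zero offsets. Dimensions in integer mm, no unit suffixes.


cube([69, 163, 2021]);
translate([905, 0, 0]) cube([69, 163, 2021]);
translate([0, 0, 2021]) cube([974, 163, 100]);


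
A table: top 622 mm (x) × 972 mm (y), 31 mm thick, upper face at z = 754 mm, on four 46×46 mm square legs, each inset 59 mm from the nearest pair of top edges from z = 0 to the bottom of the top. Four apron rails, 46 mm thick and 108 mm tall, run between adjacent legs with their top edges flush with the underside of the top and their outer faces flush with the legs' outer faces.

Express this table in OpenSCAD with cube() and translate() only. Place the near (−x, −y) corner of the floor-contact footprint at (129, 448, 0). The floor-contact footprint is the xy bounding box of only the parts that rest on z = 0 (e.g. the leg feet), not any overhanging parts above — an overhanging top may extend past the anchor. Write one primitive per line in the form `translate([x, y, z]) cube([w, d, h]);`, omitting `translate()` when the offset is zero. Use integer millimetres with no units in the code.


translate([70, 389, 723]) cube([622, 972, 31]);
translate([129, 448, 0]) cube([46, 46, 723]);
translate([587, 448, 0]) cube([46, 46, 723]);
translate([129, 1256, 0]) cube([46, 46, 723]);
translate([587, 1256, 0]) cube([46, 46, 723]);
translate([175, 448, 615]) cube([412, 46, 108]);
translate([175, 1256, 615]) cube([412, 46, 108]);
translate([129, 494, 615]) cube([46, 762, 108]);
translate([587, 494, 615]) cube([46, 762, 108]);


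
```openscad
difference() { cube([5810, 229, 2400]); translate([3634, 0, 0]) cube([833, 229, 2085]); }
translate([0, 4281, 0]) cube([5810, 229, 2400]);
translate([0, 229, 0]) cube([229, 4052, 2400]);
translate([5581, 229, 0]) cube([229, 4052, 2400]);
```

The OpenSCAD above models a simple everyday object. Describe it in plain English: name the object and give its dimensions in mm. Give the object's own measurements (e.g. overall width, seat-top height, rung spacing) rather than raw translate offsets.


A single room: four walls, each 2400 mm tall and 229 mm thick, enclosing an outside footprint 5810×4510 mm (x × y), no floor or roof. The front and back walls (−y and +y sides) run the full x-width; the side walls fit between their inner faces. A door opening 833 mm wide and 2085 mm tall is cut through the front wall from the floor up, its −x edge 3634 mm from the wall's −x end.


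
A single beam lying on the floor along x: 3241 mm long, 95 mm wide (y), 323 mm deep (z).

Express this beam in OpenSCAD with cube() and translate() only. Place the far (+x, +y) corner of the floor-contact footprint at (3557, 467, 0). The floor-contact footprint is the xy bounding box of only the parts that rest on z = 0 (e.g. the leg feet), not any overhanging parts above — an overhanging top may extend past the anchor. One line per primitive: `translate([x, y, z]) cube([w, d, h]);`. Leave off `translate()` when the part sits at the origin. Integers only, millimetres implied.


translate([316, 372, 0]) cube([3241, 95, 323]);


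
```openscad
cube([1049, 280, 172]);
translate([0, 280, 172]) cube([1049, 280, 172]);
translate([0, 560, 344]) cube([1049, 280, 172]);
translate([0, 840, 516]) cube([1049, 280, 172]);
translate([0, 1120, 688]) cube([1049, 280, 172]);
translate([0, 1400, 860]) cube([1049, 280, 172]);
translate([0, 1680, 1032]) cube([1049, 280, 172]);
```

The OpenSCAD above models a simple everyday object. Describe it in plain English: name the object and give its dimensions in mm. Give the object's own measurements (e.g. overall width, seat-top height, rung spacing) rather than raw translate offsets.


A straight staircase of 7 solid steps. Each step is 1049 mm wide (x), 280 mm deep (y, the going) and 172 mm tall (the rise). The first step rests on the floor; each subsequent step sits one going further in +y and one rise higher in +z, directly behind and above the previous step with no overlap.


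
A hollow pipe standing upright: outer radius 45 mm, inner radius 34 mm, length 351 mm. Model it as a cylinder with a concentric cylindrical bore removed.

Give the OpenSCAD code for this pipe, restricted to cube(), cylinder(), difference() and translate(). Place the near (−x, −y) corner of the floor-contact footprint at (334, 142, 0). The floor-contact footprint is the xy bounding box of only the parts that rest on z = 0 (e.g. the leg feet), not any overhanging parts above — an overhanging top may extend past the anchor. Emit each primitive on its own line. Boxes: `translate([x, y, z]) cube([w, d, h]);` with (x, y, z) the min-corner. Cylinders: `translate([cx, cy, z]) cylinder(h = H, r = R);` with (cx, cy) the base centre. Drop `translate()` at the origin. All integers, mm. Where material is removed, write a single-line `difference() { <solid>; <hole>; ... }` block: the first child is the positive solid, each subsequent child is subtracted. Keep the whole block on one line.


difference() { translate([379, 187, 0]) cylinder(h = 351, r = 45); translate([379, 187, 0]) cylinder(h = 351, r = 34); }


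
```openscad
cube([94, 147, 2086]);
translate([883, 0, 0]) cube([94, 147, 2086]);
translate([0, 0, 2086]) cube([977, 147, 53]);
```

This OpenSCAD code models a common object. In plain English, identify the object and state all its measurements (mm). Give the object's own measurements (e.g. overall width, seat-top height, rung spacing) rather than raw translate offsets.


A door frame. The clear opening is 789 mm wide and 2086 mm high. Two 94 mm wide jambs, 147 mm deep, stand either side of the opening from the floor to the top of the opening. A 53 mm thick head sits across the top of both jambs, spanning the full outside width of the frame.


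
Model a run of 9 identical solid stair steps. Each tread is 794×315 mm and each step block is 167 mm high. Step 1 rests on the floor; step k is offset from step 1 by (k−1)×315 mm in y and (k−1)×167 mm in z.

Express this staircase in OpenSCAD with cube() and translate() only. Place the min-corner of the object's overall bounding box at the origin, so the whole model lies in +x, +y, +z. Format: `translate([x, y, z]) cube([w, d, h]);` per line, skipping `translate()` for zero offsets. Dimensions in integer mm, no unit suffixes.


cube([794, 315, 167]);
translate([0, 315, 167]) cube([794, 315, 167]);
translate([0, 630, 334]) cube([794, 315, 167]);
translate([0, 945, 501]) cube([794, 315, 167]);
translate([0, 1260, 668]) cube([794, 315, 167]);
translate([0, 1575, 835]) cube([794, 315, 167]);
translate([0, 1890, 1002]) cube([794, 315, 167]);
translate([0, 2205, 1169]) cube([794, 315, 167]);
translate([0, 2520, 1336]) cube([794, 315, 167]);


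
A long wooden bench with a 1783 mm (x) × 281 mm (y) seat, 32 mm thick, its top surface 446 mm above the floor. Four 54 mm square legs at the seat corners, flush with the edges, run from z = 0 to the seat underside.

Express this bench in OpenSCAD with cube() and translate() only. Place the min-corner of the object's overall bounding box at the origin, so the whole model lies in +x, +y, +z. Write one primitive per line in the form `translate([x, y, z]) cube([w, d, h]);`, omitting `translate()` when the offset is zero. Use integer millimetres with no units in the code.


translate([0, 0, 414]) cube([1783, 281, 32]);
cube([54, 54, 414]);
translate([0, 227, 0]) cube([54, 54, 414]);
translate([1729, 0, 0]) cube([54, 54, 414]);
translate([1729, 227, 0]) cube([54, 54, 414]);


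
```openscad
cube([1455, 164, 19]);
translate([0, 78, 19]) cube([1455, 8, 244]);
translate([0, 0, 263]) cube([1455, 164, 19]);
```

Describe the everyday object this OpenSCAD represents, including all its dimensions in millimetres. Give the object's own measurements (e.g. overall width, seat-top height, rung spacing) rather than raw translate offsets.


An I-beam lying along x, 1455 mm long. Overall section height 282 mm. Two flanges 164 mm wide (y) and 19 mm thick, one on the floor and one at the top; a web 8 mm thick runs between them, centred on the flange width.


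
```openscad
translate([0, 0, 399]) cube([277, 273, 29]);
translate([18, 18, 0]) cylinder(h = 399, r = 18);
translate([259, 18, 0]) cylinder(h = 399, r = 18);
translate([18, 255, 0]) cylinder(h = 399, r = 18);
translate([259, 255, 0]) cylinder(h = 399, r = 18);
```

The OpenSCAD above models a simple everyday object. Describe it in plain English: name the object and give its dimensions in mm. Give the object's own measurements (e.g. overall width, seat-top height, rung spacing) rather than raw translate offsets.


A four-legged stool. The seat is a 277×273×29 mm slab whose top surface is at z = 428 mm; four round legs, each 36 mm in diameter, run from the floor (z = 0) to the underside of the seat, each leg's axis is inset half a diameter from the nearest pair of seat edges (so the leg's bounding box is flush with the corner).


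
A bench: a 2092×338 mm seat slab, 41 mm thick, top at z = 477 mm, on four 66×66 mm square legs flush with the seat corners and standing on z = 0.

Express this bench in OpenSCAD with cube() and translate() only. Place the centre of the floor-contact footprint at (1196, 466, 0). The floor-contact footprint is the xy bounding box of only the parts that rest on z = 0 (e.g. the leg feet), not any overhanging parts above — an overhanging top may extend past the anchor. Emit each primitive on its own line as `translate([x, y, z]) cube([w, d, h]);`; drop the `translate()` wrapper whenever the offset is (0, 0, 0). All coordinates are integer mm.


translate([150, 297, 436]) cube([2092, 338, 41]);
translate([150, 297, 0]) cube([66, 66, 436]);
translate([150, 569, 0]) cube([66, 66, 436]);
translate([2176, 297, 0]) cube([66, 66, 436]);
translate([2176, 569, 0]) cube([66, 66, 436]);


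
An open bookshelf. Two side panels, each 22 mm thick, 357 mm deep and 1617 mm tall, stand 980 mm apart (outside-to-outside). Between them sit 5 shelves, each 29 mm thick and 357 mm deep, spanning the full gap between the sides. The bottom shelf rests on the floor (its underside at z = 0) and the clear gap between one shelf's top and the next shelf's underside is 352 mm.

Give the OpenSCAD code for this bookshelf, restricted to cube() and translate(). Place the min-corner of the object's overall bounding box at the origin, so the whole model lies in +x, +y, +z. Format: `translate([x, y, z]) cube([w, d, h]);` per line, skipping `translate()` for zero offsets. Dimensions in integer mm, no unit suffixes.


cube([22, 357, 1617]);
translate([958, 0, 0]) cube([22, 357, 1617]);
translate([22, 0, 0]) cube([936, 357, 29]);
translate([22, 0, 381]) cube([936, 357, 29]);
translate([22, 0, 762]) cube([936, 357, 29]);
translate([22, 0, 1143]) cube([936, 357, 29]);
translate([22, 0, 1524]) cube([936, 357, 29]);


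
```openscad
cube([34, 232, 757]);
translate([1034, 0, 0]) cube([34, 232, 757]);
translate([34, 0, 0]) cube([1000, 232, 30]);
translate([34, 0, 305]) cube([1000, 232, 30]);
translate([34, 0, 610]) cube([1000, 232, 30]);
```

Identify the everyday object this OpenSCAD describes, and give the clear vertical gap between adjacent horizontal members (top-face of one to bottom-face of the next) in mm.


A bookshelf. The clear shelf gap is 275 mm.

Two tall side panels with 3 horizontal boards between them — a bookshelf. The first two shelf undersides are at z = 0 and z = 305; with shelf thickness 30, the clear gap is 305 − 0 − 30 = 275 mm.


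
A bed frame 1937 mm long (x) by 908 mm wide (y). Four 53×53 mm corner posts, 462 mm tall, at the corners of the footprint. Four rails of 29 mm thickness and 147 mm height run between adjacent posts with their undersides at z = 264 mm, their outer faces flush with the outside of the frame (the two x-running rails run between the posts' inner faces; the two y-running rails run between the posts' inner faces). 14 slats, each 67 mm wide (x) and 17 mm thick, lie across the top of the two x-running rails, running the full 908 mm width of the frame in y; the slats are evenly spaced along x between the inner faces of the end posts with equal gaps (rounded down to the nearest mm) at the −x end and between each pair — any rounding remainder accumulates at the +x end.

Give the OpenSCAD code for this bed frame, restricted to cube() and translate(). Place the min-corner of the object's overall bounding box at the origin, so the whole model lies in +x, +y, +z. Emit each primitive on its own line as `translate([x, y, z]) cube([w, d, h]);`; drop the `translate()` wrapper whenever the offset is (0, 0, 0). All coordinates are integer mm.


cube([53, 53, 462]);
translate([0, 855, 0]) cube([53, 53, 462]);
translate([1884, 0, 0]) cube([53, 53, 462]);
translate([1884, 855, 0]) cube([53, 53, 462]);
translate([53, 0, 264]) cube([1831, 29, 147]);
translate([53, 879, 264]) cube([1831, 29, 147]);
translate([0, 53, 264]) cube([29, 802, 147]);
translate([1908, 53, 264]) cube([29, 802, 147]);
translate([112, 0, 411]) cube([67, 908, 17]);
translate([238, 0, 411]) cube([67, 908, 17]);
translate([364, 0, 411]) cube([67, 908, 17]);
translate([490, 0, 411]) cube([67, 908, 17]);
translate([616, 0, 411]) cube([67, 908, 17]);
translate([742, 0, 411]) cube([67, 908, 17]);
translate([868, 0, 411]) cube([67, 908, 17]);
translate([994, 0, 411]) cube([67, 908, 17]);
translate([1120, 0, 411]) cube([67, 908, 17]);
translate([1246, 0, 411]) cube([67, 908, 17]);
translate([1372, 0, 411]) cube([67, 908, 17]);
translate([1498, 0, 411]) cube([67, 908, 17]);
translate([1624, 0, 411]) cube([67, 908, 17]);
translate([1750, 0, 411]) cube([67, 908, 17]);


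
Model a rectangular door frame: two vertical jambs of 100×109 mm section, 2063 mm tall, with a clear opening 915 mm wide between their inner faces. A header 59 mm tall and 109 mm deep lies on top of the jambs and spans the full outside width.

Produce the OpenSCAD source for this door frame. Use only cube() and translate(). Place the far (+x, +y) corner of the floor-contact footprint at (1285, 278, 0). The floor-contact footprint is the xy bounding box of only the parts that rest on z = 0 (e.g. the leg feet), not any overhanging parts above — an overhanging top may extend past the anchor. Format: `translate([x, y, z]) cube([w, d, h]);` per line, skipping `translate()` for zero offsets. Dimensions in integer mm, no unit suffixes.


translate([170, 169, 0]) cube([100, 109, 2063]);
translate([1185, 169, 0]) cube([100, 109, 2063]);
translate([170, 169, 2063]) cube([1115, 109, 59]);


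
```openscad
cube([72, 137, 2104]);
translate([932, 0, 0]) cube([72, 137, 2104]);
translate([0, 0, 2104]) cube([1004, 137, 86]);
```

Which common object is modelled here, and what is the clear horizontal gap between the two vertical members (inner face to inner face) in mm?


A door frame. The clear opening width is 860 mm.

Two 2104 mm tall posts with a header on top — a door frame. The left jamb is 72 mm wide at x = 0; the right jamb starts at x = 932. The clear opening is 932 − 72 = 860 mm.


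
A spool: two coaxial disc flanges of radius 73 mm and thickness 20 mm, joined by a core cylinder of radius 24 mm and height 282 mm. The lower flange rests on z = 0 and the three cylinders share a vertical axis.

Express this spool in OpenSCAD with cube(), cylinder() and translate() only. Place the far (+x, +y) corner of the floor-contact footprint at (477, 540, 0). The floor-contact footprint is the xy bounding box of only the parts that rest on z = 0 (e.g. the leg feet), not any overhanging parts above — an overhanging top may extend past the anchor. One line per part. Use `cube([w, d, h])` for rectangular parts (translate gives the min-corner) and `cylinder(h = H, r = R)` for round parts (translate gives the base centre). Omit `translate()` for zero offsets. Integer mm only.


translate([404, 467, 0]) cylinder(h = 20, r = 73);
translate([404, 467, 20]) cylinder(h = 282, r = 24);
translate([404, 467, 302]) cylinder(h = 20, r = 73);


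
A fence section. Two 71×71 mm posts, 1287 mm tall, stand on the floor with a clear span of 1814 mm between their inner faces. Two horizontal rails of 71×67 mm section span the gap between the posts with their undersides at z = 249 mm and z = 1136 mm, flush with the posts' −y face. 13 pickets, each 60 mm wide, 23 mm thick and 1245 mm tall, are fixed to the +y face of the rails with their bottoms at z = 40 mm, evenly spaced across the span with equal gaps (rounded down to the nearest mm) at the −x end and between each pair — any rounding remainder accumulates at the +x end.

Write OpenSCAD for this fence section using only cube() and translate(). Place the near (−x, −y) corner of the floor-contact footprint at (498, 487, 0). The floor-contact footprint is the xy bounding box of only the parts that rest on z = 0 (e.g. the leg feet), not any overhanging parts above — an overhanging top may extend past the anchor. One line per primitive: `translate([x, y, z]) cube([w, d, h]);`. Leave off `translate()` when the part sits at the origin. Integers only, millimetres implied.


translate([498, 487, 0]) cube([71, 71, 1287]);
translate([2383, 487, 0]) cube([71, 71, 1287]);
translate([569, 487, 249]) cube([1814, 71, 67]);
translate([569, 487, 1136]) cube([1814, 71, 67]);
translate([642, 558, 40]) cube([60, 23, 1245]);
translate([775, 558, 40]) cube([60, 23, 1245]);
translate([908, 558, 40]) cube([60, 23, 1245]);
translate([1041, 558, 40]) cube([60, 23, 1245]);
translate([1174, 558, 40]) cube([60, 23, 1245]);
translate([1307, 558, 40]) cube([60, 23, 1245]);
translate([1440, 558, 40]) cube([60, 23, 1245]);
translate([1573, 558, 40]) cube([60, 23, 1245]);
translate([1706, 558, 40]) cube([60, 23, 1245]);
translate([1839, 558, 40]) cube([60, 23, 1245]);
translate([1972, 558, 40]) cube([60, 23, 1245]);
translate([2105, 558, 40]) cube([60, 23, 1245]);
translate([2238, 558, 40]) cube([60, 23, 1245]);


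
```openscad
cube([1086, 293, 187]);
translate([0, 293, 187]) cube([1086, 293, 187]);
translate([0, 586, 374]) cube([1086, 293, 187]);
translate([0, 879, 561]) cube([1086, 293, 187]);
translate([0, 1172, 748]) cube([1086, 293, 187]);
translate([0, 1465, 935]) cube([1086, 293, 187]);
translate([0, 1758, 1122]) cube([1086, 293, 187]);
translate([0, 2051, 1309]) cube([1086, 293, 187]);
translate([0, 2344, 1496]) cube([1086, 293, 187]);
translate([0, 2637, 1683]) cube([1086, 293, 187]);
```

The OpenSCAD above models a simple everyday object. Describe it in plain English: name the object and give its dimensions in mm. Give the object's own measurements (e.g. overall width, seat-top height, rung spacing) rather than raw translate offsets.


A straight staircase of 10 solid steps. Each step is 1086 mm wide (x), 293 mm deep (y, the going) and 187 mm tall (the rise). The first step rests on the floor; each subsequent step sits one going further in +y and one rise higher in +z, directly behind and above the previous step with no overlap.


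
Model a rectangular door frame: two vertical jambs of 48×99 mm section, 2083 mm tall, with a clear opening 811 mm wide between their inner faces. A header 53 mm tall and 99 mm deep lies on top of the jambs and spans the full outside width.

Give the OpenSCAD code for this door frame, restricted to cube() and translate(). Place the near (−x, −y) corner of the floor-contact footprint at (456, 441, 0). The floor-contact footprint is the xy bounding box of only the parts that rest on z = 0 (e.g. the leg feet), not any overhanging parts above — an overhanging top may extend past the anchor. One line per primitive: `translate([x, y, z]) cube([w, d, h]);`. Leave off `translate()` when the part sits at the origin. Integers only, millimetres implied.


translate([456, 441, 0]) cube([48, 99, 2083]);
translate([1315, 441, 0]) cube([48, 99, 2083]);
translate([456, 441, 2083]) cube([907, 99, 53]);


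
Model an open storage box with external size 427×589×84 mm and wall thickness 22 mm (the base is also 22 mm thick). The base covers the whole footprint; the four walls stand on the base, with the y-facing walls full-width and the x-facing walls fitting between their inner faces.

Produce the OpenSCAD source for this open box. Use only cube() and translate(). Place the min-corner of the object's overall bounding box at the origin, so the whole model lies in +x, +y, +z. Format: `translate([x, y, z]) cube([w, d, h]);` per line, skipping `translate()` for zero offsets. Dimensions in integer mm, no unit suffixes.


cube([427, 589, 22]);
translate([0, 0, 22]) cube([427, 22, 62]);
translate([0, 567, 22]) cube([427, 22, 62]);
translate([0, 22, 22]) cube([22, 545, 62]);
translate([405, 22, 22]) cube([22, 545, 62]);


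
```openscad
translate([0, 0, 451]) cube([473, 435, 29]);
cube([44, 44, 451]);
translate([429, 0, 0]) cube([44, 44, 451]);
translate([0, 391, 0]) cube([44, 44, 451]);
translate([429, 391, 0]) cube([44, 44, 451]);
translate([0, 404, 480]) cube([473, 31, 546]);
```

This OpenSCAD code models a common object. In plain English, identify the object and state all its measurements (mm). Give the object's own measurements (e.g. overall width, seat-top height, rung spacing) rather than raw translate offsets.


A chair. The seat is a 473×435×29 mm slab with its top at z = 480 mm, on four 44×44 mm corner legs (flush with the seat edges, standing on z = 0). A flat backrest 31 mm thick, 546 mm tall, spans the full seat width and rises from the seat top along its +y edge, rear face flush with the rear of the seat.


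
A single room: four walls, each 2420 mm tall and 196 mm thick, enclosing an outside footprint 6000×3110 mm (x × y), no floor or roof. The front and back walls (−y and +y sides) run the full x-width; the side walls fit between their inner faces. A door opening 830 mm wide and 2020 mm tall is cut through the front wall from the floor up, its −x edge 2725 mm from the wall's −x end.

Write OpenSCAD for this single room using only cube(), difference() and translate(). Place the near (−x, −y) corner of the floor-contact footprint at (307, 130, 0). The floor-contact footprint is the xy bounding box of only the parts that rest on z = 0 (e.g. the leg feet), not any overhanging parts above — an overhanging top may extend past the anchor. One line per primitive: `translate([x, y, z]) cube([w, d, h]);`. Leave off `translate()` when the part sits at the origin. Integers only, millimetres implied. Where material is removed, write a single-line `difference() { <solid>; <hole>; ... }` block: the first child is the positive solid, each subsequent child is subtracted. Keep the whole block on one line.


difference() { translate([307, 130, 0]) cube([6000, 196, 2420]); translate([3032, 130, 0]) cube([830, 196, 2020]); }
translate([307, 3044, 0]) cube([6000, 196, 2420]);
translate([307, 326, 0]) cube([196, 2718, 2420]);
translate([6111, 326, 0]) cube([196, 2718, 2420]);


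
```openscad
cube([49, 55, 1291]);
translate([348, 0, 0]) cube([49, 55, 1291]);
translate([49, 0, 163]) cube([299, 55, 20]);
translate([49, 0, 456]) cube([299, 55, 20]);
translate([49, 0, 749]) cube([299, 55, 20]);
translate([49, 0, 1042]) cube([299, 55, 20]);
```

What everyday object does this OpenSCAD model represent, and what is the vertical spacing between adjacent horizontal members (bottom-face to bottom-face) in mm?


A ladder. The rung spacing is 293 mm.

Two tall 49×55 posts with 4 short bars between them — a ladder. Adjacent rungs sit at z = 163 and z = 456, so the spacing is 456 − 163 = 293 mm.


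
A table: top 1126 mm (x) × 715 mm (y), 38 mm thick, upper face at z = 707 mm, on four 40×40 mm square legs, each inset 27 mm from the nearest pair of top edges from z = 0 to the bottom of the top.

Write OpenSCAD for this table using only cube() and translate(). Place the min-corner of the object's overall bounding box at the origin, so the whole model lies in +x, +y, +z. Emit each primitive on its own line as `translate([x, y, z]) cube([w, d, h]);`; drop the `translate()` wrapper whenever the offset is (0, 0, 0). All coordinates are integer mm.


translate([0, 0, 669]) cube([1126, 715, 38]);
translate([27, 27, 0]) cube([40, 40, 669]);
translate([1059, 27, 0]) cube([40, 40, 669]);
translate([27, 648, 0]) cube([40, 40, 669]);
translate([1059, 648, 0]) cube([40, 40, 669]);


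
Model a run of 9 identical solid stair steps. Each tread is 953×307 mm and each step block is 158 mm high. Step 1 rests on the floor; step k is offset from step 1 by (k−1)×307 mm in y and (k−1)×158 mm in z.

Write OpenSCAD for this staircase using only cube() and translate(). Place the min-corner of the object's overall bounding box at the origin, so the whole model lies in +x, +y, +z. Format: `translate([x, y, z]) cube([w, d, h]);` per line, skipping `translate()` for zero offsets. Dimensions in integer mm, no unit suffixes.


cube([953, 307, 158]);
translate([0, 307, 158]) cube([953, 307, 158]);
translate([0, 614, 316]) cube([953, 307, 158]);
translate([0, 921, 474]) cube([953, 307, 158]);
translate([0, 1228, 632]) cube([953, 307, 158]);
translate([0, 1535, 790]) cube([953, 307, 158]);
translate([0, 1842, 948]) cube([953, 307, 158]);
translate([0, 2149, 1106]) cube([953, 307, 158]);
translate([0, 2456, 1264]) cube([953, 307, 158]);


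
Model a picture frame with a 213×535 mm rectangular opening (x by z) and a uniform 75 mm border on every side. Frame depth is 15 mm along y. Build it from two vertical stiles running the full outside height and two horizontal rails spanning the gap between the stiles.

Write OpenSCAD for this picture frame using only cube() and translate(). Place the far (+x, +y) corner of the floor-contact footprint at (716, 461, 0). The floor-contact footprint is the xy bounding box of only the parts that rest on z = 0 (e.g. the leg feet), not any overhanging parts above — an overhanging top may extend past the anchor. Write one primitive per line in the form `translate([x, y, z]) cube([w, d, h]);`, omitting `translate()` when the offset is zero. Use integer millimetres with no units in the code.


translate([353, 446, 0]) cube([75, 15, 685]);
translate([641, 446, 0]) cube([75, 15, 685]);
translate([428, 446, 0]) cube([213, 15, 75]);
translate([428, 446, 610]) cube([213, 15, 75]);


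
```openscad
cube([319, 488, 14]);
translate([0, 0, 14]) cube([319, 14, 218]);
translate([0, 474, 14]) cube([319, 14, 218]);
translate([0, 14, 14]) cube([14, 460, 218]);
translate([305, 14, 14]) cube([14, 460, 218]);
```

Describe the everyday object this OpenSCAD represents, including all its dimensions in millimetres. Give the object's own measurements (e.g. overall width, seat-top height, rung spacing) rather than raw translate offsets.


An open-topped rectangular box: outside dimensions 319×488×232 mm, with a uniform wall and base thickness of 14 mm. The base is a full 319×488 slab on the floor; four walls sit on top of the base. The front and back walls (the −y and +y sides) span the full width; the two side walls fit between them.


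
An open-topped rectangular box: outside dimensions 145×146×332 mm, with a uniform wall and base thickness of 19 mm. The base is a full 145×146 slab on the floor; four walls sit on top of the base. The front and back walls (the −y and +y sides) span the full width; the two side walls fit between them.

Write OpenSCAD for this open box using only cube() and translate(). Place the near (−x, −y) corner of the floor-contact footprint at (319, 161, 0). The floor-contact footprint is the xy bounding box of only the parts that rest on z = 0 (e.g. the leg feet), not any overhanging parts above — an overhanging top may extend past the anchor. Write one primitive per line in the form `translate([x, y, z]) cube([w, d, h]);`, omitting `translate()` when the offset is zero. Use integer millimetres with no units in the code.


translate([319, 161, 0]) cube([145, 146, 19]);
translate([319, 161, 19]) cube([145, 19, 313]);
translate([319, 288, 19]) cube([145, 19, 313]);
translate([319, 180, 19]) cube([19, 108, 313]);
translate([445, 180, 19]) cube([19, 108, 313]);


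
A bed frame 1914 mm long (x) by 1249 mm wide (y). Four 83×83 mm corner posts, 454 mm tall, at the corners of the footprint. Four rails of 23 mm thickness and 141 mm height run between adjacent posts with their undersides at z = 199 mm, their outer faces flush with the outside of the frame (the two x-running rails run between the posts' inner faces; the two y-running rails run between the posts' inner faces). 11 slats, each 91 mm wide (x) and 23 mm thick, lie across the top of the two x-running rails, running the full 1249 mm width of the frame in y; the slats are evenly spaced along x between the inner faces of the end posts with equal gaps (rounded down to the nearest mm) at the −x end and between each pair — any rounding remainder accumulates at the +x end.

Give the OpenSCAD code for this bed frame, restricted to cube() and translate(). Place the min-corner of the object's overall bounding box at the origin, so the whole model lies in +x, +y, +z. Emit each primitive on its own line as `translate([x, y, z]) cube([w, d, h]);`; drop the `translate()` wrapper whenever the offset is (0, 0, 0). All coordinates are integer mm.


cube([83, 83, 454]);
translate([0, 1166, 0]) cube([83, 83, 454]);
translate([1831, 0, 0]) cube([83, 83, 454]);
translate([1831, 1166, 0]) cube([83, 83, 454]);
translate([83, 0, 199]) cube([1748, 23, 141]);
translate([83, 1226, 199]) cube([1748, 23, 141]);
translate([0, 83, 199]) cube([23, 1083, 141]);
translate([1891, 83, 199]) cube([23, 1083, 141]);
translate([145, 0, 340]) cube([91, 1249, 23]);
translate([298, 0, 340]) cube([91, 1249, 23]);
translate([451, 0, 340]) cube([91, 1249, 23]);
translate([604, 0, 340]) cube([91, 1249, 23]);
translate([757, 0, 340]) cube([91, 1249, 23]);
translate([910, 0, 340]) cube([91, 1249, 23]);
translate([1063, 0, 340]) cube([91, 1249, 23]);
translate([1216, 0, 340]) cube([91, 1249, 23]);
translate([1369, 0, 340]) cube([91, 1249, 23]);
translate([1522, 0, 340]) cube([91, 1249, 23]);
translate([1675, 0, 340]) cube([91, 1249, 23]);


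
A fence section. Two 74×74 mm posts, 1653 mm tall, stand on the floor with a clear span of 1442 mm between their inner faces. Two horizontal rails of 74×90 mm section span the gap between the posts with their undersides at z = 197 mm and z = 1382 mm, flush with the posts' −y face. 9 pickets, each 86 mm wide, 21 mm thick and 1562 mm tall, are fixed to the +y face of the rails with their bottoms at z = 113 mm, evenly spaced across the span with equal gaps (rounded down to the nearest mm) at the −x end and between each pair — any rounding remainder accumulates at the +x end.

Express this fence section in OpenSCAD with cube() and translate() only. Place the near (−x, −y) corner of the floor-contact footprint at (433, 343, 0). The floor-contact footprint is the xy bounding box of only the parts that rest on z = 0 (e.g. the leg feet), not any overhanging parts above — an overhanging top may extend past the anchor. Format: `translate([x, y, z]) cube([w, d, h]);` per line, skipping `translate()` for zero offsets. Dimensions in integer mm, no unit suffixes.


translate([433, 343, 0]) cube([74, 74, 1653]);
translate([1949, 343, 0]) cube([74, 74, 1653]);
translate([507, 343, 197]) cube([1442, 74, 90]);
translate([507, 343, 1382]) cube([1442, 74, 90]);
translate([573, 417, 113]) cube([86, 21, 1562]);
translate([725, 417, 113]) cube([86, 21, 1562]);
translate([877, 417, 113]) cube([86, 21, 1562]);
translate([1029, 417, 113]) cube([86, 21, 1562]);
translate([1181, 417, 113]) cube([86, 21, 1562]);
translate([1333, 417, 113]) cube([86, 21, 1562]);
translate([1485, 417, 113]) cube([86, 21, 1562]);
translate([1637, 417, 113]) cube([86, 21, 1562]);
translate([1789, 417, 113]) cube([86, 21, 1562]);


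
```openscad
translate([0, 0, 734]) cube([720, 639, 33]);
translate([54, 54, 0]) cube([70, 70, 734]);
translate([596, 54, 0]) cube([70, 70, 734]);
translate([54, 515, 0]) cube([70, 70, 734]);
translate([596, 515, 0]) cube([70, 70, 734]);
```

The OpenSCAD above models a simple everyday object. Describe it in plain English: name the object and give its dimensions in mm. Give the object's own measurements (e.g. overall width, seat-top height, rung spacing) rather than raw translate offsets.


A table: top 720 mm (x) × 639 mm (y), 33 mm thick, upper face at z = 767 mm, on four 70×70 mm square legs, each inset 54 mm from the nearest pair of top edges from z = 0 to the bottom of the top.


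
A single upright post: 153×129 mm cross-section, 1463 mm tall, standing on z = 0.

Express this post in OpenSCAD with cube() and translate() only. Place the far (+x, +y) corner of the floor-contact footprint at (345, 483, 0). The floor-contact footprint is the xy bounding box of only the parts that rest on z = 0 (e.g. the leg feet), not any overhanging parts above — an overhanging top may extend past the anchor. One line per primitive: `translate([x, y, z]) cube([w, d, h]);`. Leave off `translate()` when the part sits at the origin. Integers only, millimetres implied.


translate([192, 354, 0]) cube([153, 129, 1463]);


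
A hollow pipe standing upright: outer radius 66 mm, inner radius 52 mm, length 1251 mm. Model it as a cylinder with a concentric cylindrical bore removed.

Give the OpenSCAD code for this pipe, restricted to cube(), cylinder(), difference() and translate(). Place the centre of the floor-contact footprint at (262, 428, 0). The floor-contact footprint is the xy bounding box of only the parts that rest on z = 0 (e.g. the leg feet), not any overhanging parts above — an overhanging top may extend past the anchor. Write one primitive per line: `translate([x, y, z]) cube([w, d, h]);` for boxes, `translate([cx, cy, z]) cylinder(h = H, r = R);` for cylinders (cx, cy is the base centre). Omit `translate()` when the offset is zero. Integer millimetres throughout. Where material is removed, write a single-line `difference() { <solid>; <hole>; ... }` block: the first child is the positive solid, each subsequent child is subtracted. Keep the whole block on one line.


difference() { translate([262, 428, 0]) cylinder(h = 1251, r = 66); translate([262, 428, 0]) cylinder(h = 1251, r = 52); }
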